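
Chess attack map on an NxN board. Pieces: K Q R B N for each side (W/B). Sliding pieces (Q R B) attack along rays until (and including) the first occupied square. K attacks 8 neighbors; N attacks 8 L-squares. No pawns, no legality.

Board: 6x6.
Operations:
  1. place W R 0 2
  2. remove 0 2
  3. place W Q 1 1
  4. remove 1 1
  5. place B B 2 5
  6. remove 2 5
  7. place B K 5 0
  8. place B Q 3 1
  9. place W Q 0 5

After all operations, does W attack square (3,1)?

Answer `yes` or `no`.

Answer: no

Derivation:
Op 1: place WR@(0,2)
Op 2: remove (0,2)
Op 3: place WQ@(1,1)
Op 4: remove (1,1)
Op 5: place BB@(2,5)
Op 6: remove (2,5)
Op 7: place BK@(5,0)
Op 8: place BQ@(3,1)
Op 9: place WQ@(0,5)
Per-piece attacks for W:
  WQ@(0,5): attacks (0,4) (0,3) (0,2) (0,1) (0,0) (1,5) (2,5) (3,5) (4,5) (5,5) (1,4) (2,3) (3,2) (4,1) (5,0) [ray(1,-1) blocked at (5,0)]
W attacks (3,1): no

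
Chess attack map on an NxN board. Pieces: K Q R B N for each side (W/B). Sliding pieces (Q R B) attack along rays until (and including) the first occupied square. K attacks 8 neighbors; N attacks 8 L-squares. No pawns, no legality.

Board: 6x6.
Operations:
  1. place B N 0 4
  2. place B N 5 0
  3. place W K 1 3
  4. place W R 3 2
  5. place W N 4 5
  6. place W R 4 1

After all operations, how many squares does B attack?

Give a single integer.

Answer: 5

Derivation:
Op 1: place BN@(0,4)
Op 2: place BN@(5,0)
Op 3: place WK@(1,3)
Op 4: place WR@(3,2)
Op 5: place WN@(4,5)
Op 6: place WR@(4,1)
Per-piece attacks for B:
  BN@(0,4): attacks (2,5) (1,2) (2,3)
  BN@(5,0): attacks (4,2) (3,1)
Union (5 distinct): (1,2) (2,3) (2,5) (3,1) (4,2)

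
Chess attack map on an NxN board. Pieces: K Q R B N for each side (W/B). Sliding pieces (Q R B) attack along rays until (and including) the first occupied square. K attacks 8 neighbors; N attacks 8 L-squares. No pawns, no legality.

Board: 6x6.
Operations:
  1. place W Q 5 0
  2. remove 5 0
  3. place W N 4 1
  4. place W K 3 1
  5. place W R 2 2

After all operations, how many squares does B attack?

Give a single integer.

Answer: 0

Derivation:
Op 1: place WQ@(5,0)
Op 2: remove (5,0)
Op 3: place WN@(4,1)
Op 4: place WK@(3,1)
Op 5: place WR@(2,2)
Per-piece attacks for B:
Union (0 distinct): (none)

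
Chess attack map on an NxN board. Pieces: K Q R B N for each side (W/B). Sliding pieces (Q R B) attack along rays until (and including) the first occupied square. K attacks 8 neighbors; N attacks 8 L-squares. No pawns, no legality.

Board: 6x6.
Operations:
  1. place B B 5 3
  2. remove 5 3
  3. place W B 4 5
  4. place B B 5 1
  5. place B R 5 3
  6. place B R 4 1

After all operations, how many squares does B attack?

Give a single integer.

Answer: 19

Derivation:
Op 1: place BB@(5,3)
Op 2: remove (5,3)
Op 3: place WB@(4,5)
Op 4: place BB@(5,1)
Op 5: place BR@(5,3)
Op 6: place BR@(4,1)
Per-piece attacks for B:
  BR@(4,1): attacks (4,2) (4,3) (4,4) (4,5) (4,0) (5,1) (3,1) (2,1) (1,1) (0,1) [ray(0,1) blocked at (4,5); ray(1,0) blocked at (5,1)]
  BB@(5,1): attacks (4,2) (3,3) (2,4) (1,5) (4,0)
  BR@(5,3): attacks (5,4) (5,5) (5,2) (5,1) (4,3) (3,3) (2,3) (1,3) (0,3) [ray(0,-1) blocked at (5,1)]
Union (19 distinct): (0,1) (0,3) (1,1) (1,3) (1,5) (2,1) (2,3) (2,4) (3,1) (3,3) (4,0) (4,2) (4,3) (4,4) (4,5) (5,1) (5,2) (5,4) (5,5)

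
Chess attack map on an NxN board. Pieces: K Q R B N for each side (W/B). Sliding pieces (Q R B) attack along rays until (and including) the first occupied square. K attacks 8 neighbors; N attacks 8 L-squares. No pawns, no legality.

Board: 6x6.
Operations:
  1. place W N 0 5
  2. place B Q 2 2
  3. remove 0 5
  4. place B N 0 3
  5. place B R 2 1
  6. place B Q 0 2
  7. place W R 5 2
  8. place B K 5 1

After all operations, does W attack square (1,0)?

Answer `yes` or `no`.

Answer: no

Derivation:
Op 1: place WN@(0,5)
Op 2: place BQ@(2,2)
Op 3: remove (0,5)
Op 4: place BN@(0,3)
Op 5: place BR@(2,1)
Op 6: place BQ@(0,2)
Op 7: place WR@(5,2)
Op 8: place BK@(5,1)
Per-piece attacks for W:
  WR@(5,2): attacks (5,3) (5,4) (5,5) (5,1) (4,2) (3,2) (2,2) [ray(0,-1) blocked at (5,1); ray(-1,0) blocked at (2,2)]
W attacks (1,0): no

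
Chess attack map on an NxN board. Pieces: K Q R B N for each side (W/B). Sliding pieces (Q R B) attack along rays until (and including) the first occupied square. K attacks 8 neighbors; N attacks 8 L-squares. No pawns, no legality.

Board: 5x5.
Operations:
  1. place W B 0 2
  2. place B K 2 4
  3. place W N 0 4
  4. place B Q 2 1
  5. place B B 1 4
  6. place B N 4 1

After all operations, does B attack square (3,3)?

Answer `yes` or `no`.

Op 1: place WB@(0,2)
Op 2: place BK@(2,4)
Op 3: place WN@(0,4)
Op 4: place BQ@(2,1)
Op 5: place BB@(1,4)
Op 6: place BN@(4,1)
Per-piece attacks for B:
  BB@(1,4): attacks (2,3) (3,2) (4,1) (0,3) [ray(1,-1) blocked at (4,1)]
  BQ@(2,1): attacks (2,2) (2,3) (2,4) (2,0) (3,1) (4,1) (1,1) (0,1) (3,2) (4,3) (3,0) (1,2) (0,3) (1,0) [ray(0,1) blocked at (2,4); ray(1,0) blocked at (4,1)]
  BK@(2,4): attacks (2,3) (3,4) (1,4) (3,3) (1,3)
  BN@(4,1): attacks (3,3) (2,2) (2,0)
B attacks (3,3): yes

Answer: yes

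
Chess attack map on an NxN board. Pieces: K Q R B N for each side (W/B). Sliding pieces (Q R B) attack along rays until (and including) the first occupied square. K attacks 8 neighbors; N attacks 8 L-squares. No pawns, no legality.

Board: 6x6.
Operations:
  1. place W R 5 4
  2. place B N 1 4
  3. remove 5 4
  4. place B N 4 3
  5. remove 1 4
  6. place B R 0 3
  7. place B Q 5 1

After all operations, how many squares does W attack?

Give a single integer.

Op 1: place WR@(5,4)
Op 2: place BN@(1,4)
Op 3: remove (5,4)
Op 4: place BN@(4,3)
Op 5: remove (1,4)
Op 6: place BR@(0,3)
Op 7: place BQ@(5,1)
Per-piece attacks for W:
Union (0 distinct): (none)

Answer: 0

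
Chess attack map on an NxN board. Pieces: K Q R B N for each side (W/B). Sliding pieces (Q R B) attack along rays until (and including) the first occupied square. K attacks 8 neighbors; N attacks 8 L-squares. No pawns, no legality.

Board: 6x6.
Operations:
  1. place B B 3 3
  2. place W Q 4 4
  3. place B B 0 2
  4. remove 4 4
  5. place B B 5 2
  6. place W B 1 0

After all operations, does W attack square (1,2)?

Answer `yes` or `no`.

Op 1: place BB@(3,3)
Op 2: place WQ@(4,4)
Op 3: place BB@(0,2)
Op 4: remove (4,4)
Op 5: place BB@(5,2)
Op 6: place WB@(1,0)
Per-piece attacks for W:
  WB@(1,0): attacks (2,1) (3,2) (4,3) (5,4) (0,1)
W attacks (1,2): no

Answer: no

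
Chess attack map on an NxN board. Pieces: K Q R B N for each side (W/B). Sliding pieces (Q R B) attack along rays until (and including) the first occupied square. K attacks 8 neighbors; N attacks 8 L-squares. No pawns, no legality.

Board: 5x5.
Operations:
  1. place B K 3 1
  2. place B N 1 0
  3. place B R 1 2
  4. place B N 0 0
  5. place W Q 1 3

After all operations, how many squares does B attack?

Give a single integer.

Op 1: place BK@(3,1)
Op 2: place BN@(1,0)
Op 3: place BR@(1,2)
Op 4: place BN@(0,0)
Op 5: place WQ@(1,3)
Per-piece attacks for B:
  BN@(0,0): attacks (1,2) (2,1)
  BN@(1,0): attacks (2,2) (3,1) (0,2)
  BR@(1,2): attacks (1,3) (1,1) (1,0) (2,2) (3,2) (4,2) (0,2) [ray(0,1) blocked at (1,3); ray(0,-1) blocked at (1,0)]
  BK@(3,1): attacks (3,2) (3,0) (4,1) (2,1) (4,2) (4,0) (2,2) (2,0)
Union (14 distinct): (0,2) (1,0) (1,1) (1,2) (1,3) (2,0) (2,1) (2,2) (3,0) (3,1) (3,2) (4,0) (4,1) (4,2)

Answer: 14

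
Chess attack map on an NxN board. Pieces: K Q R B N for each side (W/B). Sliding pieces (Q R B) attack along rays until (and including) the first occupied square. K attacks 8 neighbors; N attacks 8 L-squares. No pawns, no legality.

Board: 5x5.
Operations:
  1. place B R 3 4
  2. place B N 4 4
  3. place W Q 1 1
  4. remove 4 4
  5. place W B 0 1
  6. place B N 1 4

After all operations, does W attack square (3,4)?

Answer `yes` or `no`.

Op 1: place BR@(3,4)
Op 2: place BN@(4,4)
Op 3: place WQ@(1,1)
Op 4: remove (4,4)
Op 5: place WB@(0,1)
Op 6: place BN@(1,4)
Per-piece attacks for W:
  WB@(0,1): attacks (1,2) (2,3) (3,4) (1,0) [ray(1,1) blocked at (3,4)]
  WQ@(1,1): attacks (1,2) (1,3) (1,4) (1,0) (2,1) (3,1) (4,1) (0,1) (2,2) (3,3) (4,4) (2,0) (0,2) (0,0) [ray(0,1) blocked at (1,4); ray(-1,0) blocked at (0,1)]
W attacks (3,4): yes

Answer: yes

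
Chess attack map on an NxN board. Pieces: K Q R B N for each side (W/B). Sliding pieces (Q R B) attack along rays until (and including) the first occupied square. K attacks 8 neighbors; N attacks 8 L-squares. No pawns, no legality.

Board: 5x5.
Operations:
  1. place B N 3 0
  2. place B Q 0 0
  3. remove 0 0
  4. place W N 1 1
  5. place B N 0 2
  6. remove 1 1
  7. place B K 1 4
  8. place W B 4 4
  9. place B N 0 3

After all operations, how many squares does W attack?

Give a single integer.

Op 1: place BN@(3,0)
Op 2: place BQ@(0,0)
Op 3: remove (0,0)
Op 4: place WN@(1,1)
Op 5: place BN@(0,2)
Op 6: remove (1,1)
Op 7: place BK@(1,4)
Op 8: place WB@(4,4)
Op 9: place BN@(0,3)
Per-piece attacks for W:
  WB@(4,4): attacks (3,3) (2,2) (1,1) (0,0)
Union (4 distinct): (0,0) (1,1) (2,2) (3,3)

Answer: 4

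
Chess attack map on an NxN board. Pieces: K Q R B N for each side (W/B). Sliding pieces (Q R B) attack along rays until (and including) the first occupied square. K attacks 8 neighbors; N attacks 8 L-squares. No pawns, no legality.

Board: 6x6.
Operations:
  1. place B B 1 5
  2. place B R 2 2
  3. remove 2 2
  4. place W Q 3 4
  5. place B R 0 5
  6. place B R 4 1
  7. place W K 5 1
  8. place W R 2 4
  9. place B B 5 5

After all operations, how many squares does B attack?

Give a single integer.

Op 1: place BB@(1,5)
Op 2: place BR@(2,2)
Op 3: remove (2,2)
Op 4: place WQ@(3,4)
Op 5: place BR@(0,5)
Op 6: place BR@(4,1)
Op 7: place WK@(5,1)
Op 8: place WR@(2,4)
Op 9: place BB@(5,5)
Per-piece attacks for B:
  BR@(0,5): attacks (0,4) (0,3) (0,2) (0,1) (0,0) (1,5) [ray(1,0) blocked at (1,5)]
  BB@(1,5): attacks (2,4) (0,4) [ray(1,-1) blocked at (2,4)]
  BR@(4,1): attacks (4,2) (4,3) (4,4) (4,5) (4,0) (5,1) (3,1) (2,1) (1,1) (0,1) [ray(1,0) blocked at (5,1)]
  BB@(5,5): attacks (4,4) (3,3) (2,2) (1,1) (0,0)
Union (18 distinct): (0,0) (0,1) (0,2) (0,3) (0,4) (1,1) (1,5) (2,1) (2,2) (2,4) (3,1) (3,3) (4,0) (4,2) (4,3) (4,4) (4,5) (5,1)

Answer: 18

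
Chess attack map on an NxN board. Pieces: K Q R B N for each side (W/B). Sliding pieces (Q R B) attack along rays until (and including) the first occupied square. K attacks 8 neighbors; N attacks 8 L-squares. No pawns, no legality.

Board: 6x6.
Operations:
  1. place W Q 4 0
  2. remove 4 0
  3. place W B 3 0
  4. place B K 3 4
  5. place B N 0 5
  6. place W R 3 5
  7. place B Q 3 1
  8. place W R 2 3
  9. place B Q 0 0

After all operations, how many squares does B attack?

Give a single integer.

Answer: 28

Derivation:
Op 1: place WQ@(4,0)
Op 2: remove (4,0)
Op 3: place WB@(3,0)
Op 4: place BK@(3,4)
Op 5: place BN@(0,5)
Op 6: place WR@(3,5)
Op 7: place BQ@(3,1)
Op 8: place WR@(2,3)
Op 9: place BQ@(0,0)
Per-piece attacks for B:
  BQ@(0,0): attacks (0,1) (0,2) (0,3) (0,4) (0,5) (1,0) (2,0) (3,0) (1,1) (2,2) (3,3) (4,4) (5,5) [ray(0,1) blocked at (0,5); ray(1,0) blocked at (3,0)]
  BN@(0,5): attacks (1,3) (2,4)
  BQ@(3,1): attacks (3,2) (3,3) (3,4) (3,0) (4,1) (5,1) (2,1) (1,1) (0,1) (4,2) (5,3) (4,0) (2,2) (1,3) (0,4) (2,0) [ray(0,1) blocked at (3,4); ray(0,-1) blocked at (3,0)]
  BK@(3,4): attacks (3,5) (3,3) (4,4) (2,4) (4,5) (4,3) (2,5) (2,3)
Union (28 distinct): (0,1) (0,2) (0,3) (0,4) (0,5) (1,0) (1,1) (1,3) (2,0) (2,1) (2,2) (2,3) (2,4) (2,5) (3,0) (3,2) (3,3) (3,4) (3,5) (4,0) (4,1) (4,2) (4,3) (4,4) (4,5) (5,1) (5,3) (5,5)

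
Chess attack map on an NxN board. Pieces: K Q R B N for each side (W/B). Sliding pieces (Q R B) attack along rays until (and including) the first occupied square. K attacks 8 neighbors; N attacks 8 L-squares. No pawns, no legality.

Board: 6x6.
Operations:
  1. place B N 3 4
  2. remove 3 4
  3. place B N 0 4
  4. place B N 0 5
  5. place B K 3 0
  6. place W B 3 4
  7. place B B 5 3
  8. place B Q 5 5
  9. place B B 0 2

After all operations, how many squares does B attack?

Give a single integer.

Op 1: place BN@(3,4)
Op 2: remove (3,4)
Op 3: place BN@(0,4)
Op 4: place BN@(0,5)
Op 5: place BK@(3,0)
Op 6: place WB@(3,4)
Op 7: place BB@(5,3)
Op 8: place BQ@(5,5)
Op 9: place BB@(0,2)
Per-piece attacks for B:
  BB@(0,2): attacks (1,3) (2,4) (3,5) (1,1) (2,0)
  BN@(0,4): attacks (2,5) (1,2) (2,3)
  BN@(0,5): attacks (1,3) (2,4)
  BK@(3,0): attacks (3,1) (4,0) (2,0) (4,1) (2,1)
  BB@(5,3): attacks (4,4) (3,5) (4,2) (3,1) (2,0)
  BQ@(5,5): attacks (5,4) (5,3) (4,5) (3,5) (2,5) (1,5) (0,5) (4,4) (3,3) (2,2) (1,1) (0,0) [ray(0,-1) blocked at (5,3); ray(-1,0) blocked at (0,5)]
Union (22 distinct): (0,0) (0,5) (1,1) (1,2) (1,3) (1,5) (2,0) (2,1) (2,2) (2,3) (2,4) (2,5) (3,1) (3,3) (3,5) (4,0) (4,1) (4,2) (4,4) (4,5) (5,3) (5,4)

Answer: 22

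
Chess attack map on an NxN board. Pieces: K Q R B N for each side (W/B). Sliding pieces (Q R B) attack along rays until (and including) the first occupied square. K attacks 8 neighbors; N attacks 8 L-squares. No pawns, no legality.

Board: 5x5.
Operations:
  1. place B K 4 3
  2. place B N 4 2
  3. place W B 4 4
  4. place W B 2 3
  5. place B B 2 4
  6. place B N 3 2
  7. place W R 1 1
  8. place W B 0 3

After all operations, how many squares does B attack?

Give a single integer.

Op 1: place BK@(4,3)
Op 2: place BN@(4,2)
Op 3: place WB@(4,4)
Op 4: place WB@(2,3)
Op 5: place BB@(2,4)
Op 6: place BN@(3,2)
Op 7: place WR@(1,1)
Op 8: place WB@(0,3)
Per-piece attacks for B:
  BB@(2,4): attacks (3,3) (4,2) (1,3) (0,2) [ray(1,-1) blocked at (4,2)]
  BN@(3,2): attacks (4,4) (2,4) (1,3) (4,0) (2,0) (1,1)
  BN@(4,2): attacks (3,4) (2,3) (3,0) (2,1)
  BK@(4,3): attacks (4,4) (4,2) (3,3) (3,4) (3,2)
Union (14 distinct): (0,2) (1,1) (1,3) (2,0) (2,1) (2,3) (2,4) (3,0) (3,2) (3,3) (3,4) (4,0) (4,2) (4,4)

Answer: 14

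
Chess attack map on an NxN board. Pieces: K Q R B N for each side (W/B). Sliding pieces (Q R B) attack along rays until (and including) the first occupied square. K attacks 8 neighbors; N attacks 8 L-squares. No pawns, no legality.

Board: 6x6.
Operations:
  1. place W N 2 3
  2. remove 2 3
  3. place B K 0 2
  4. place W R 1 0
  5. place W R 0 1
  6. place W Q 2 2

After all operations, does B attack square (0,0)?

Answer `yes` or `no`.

Op 1: place WN@(2,3)
Op 2: remove (2,3)
Op 3: place BK@(0,2)
Op 4: place WR@(1,0)
Op 5: place WR@(0,1)
Op 6: place WQ@(2,2)
Per-piece attacks for B:
  BK@(0,2): attacks (0,3) (0,1) (1,2) (1,3) (1,1)
B attacks (0,0): no

Answer: no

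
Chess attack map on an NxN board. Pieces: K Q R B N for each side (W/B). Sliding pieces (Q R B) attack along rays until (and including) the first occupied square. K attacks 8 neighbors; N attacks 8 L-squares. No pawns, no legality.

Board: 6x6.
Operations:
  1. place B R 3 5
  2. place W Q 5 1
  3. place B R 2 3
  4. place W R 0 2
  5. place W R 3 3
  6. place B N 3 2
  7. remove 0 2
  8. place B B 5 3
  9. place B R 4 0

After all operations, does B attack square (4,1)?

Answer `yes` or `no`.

Answer: yes

Derivation:
Op 1: place BR@(3,5)
Op 2: place WQ@(5,1)
Op 3: place BR@(2,3)
Op 4: place WR@(0,2)
Op 5: place WR@(3,3)
Op 6: place BN@(3,2)
Op 7: remove (0,2)
Op 8: place BB@(5,3)
Op 9: place BR@(4,0)
Per-piece attacks for B:
  BR@(2,3): attacks (2,4) (2,5) (2,2) (2,1) (2,0) (3,3) (1,3) (0,3) [ray(1,0) blocked at (3,3)]
  BN@(3,2): attacks (4,4) (5,3) (2,4) (1,3) (4,0) (5,1) (2,0) (1,1)
  BR@(3,5): attacks (3,4) (3,3) (4,5) (5,5) (2,5) (1,5) (0,5) [ray(0,-1) blocked at (3,3)]
  BR@(4,0): attacks (4,1) (4,2) (4,3) (4,4) (4,5) (5,0) (3,0) (2,0) (1,0) (0,0)
  BB@(5,3): attacks (4,4) (3,5) (4,2) (3,1) (2,0) [ray(-1,1) blocked at (3,5)]
B attacks (4,1): yes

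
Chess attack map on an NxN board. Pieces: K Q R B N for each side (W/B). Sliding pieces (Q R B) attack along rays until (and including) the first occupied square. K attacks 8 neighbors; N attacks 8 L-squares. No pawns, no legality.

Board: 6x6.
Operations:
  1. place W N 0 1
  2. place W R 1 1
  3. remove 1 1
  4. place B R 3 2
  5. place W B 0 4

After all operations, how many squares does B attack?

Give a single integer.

Op 1: place WN@(0,1)
Op 2: place WR@(1,1)
Op 3: remove (1,1)
Op 4: place BR@(3,2)
Op 5: place WB@(0,4)
Per-piece attacks for B:
  BR@(3,2): attacks (3,3) (3,4) (3,5) (3,1) (3,0) (4,2) (5,2) (2,2) (1,2) (0,2)
Union (10 distinct): (0,2) (1,2) (2,2) (3,0) (3,1) (3,3) (3,4) (3,5) (4,2) (5,2)

Answer: 10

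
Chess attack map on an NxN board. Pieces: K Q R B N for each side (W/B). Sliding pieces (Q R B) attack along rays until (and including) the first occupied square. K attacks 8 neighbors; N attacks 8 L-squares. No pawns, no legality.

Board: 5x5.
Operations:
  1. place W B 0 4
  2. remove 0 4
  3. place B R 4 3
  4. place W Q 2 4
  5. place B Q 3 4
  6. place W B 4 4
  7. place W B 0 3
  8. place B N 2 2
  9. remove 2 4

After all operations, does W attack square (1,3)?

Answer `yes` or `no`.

Answer: no

Derivation:
Op 1: place WB@(0,4)
Op 2: remove (0,4)
Op 3: place BR@(4,3)
Op 4: place WQ@(2,4)
Op 5: place BQ@(3,4)
Op 6: place WB@(4,4)
Op 7: place WB@(0,3)
Op 8: place BN@(2,2)
Op 9: remove (2,4)
Per-piece attacks for W:
  WB@(0,3): attacks (1,4) (1,2) (2,1) (3,0)
  WB@(4,4): attacks (3,3) (2,2) [ray(-1,-1) blocked at (2,2)]
W attacks (1,3): no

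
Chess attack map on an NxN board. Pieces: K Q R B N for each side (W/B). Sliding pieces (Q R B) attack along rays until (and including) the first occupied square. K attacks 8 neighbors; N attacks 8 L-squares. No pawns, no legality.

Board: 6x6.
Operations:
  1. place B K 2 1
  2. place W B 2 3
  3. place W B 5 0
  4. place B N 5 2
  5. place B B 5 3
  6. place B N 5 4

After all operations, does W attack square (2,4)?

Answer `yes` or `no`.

Op 1: place BK@(2,1)
Op 2: place WB@(2,3)
Op 3: place WB@(5,0)
Op 4: place BN@(5,2)
Op 5: place BB@(5,3)
Op 6: place BN@(5,4)
Per-piece attacks for W:
  WB@(2,3): attacks (3,4) (4,5) (3,2) (4,1) (5,0) (1,4) (0,5) (1,2) (0,1) [ray(1,-1) blocked at (5,0)]
  WB@(5,0): attacks (4,1) (3,2) (2,3) [ray(-1,1) blocked at (2,3)]
W attacks (2,4): no

Answer: no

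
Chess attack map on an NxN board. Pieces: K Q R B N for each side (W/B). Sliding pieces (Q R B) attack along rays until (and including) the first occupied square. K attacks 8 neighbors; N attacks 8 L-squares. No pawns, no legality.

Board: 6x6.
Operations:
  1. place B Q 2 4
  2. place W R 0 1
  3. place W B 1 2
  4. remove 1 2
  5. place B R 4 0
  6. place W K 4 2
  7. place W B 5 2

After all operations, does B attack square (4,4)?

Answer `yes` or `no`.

Answer: yes

Derivation:
Op 1: place BQ@(2,4)
Op 2: place WR@(0,1)
Op 3: place WB@(1,2)
Op 4: remove (1,2)
Op 5: place BR@(4,0)
Op 6: place WK@(4,2)
Op 7: place WB@(5,2)
Per-piece attacks for B:
  BQ@(2,4): attacks (2,5) (2,3) (2,2) (2,1) (2,0) (3,4) (4,4) (5,4) (1,4) (0,4) (3,5) (3,3) (4,2) (1,5) (1,3) (0,2) [ray(1,-1) blocked at (4,2)]
  BR@(4,0): attacks (4,1) (4,2) (5,0) (3,0) (2,0) (1,0) (0,0) [ray(0,1) blocked at (4,2)]
B attacks (4,4): yes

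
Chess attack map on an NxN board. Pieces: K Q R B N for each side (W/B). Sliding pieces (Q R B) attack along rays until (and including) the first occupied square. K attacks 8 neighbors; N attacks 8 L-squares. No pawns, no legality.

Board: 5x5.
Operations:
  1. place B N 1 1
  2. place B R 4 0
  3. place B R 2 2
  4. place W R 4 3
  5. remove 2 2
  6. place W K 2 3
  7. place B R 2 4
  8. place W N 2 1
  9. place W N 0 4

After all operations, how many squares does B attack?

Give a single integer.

Op 1: place BN@(1,1)
Op 2: place BR@(4,0)
Op 3: place BR@(2,2)
Op 4: place WR@(4,3)
Op 5: remove (2,2)
Op 6: place WK@(2,3)
Op 7: place BR@(2,4)
Op 8: place WN@(2,1)
Op 9: place WN@(0,4)
Per-piece attacks for B:
  BN@(1,1): attacks (2,3) (3,2) (0,3) (3,0)
  BR@(2,4): attacks (2,3) (3,4) (4,4) (1,4) (0,4) [ray(0,-1) blocked at (2,3); ray(-1,0) blocked at (0,4)]
  BR@(4,0): attacks (4,1) (4,2) (4,3) (3,0) (2,0) (1,0) (0,0) [ray(0,1) blocked at (4,3)]
Union (14 distinct): (0,0) (0,3) (0,4) (1,0) (1,4) (2,0) (2,3) (3,0) (3,2) (3,4) (4,1) (4,2) (4,3) (4,4)

Answer: 14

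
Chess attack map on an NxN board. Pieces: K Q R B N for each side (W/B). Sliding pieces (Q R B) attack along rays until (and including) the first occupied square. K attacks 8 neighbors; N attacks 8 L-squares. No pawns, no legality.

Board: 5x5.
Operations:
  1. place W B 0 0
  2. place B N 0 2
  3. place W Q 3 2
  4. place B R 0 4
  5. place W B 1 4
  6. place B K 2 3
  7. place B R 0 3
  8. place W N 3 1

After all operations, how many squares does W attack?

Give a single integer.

Op 1: place WB@(0,0)
Op 2: place BN@(0,2)
Op 3: place WQ@(3,2)
Op 4: place BR@(0,4)
Op 5: place WB@(1,4)
Op 6: place BK@(2,3)
Op 7: place BR@(0,3)
Op 8: place WN@(3,1)
Per-piece attacks for W:
  WB@(0,0): attacks (1,1) (2,2) (3,3) (4,4)
  WB@(1,4): attacks (2,3) (0,3) [ray(1,-1) blocked at (2,3); ray(-1,-1) blocked at (0,3)]
  WN@(3,1): attacks (4,3) (2,3) (1,2) (1,0)
  WQ@(3,2): attacks (3,3) (3,4) (3,1) (4,2) (2,2) (1,2) (0,2) (4,3) (4,1) (2,3) (2,1) (1,0) [ray(0,-1) blocked at (3,1); ray(-1,0) blocked at (0,2); ray(-1,1) blocked at (2,3)]
Union (15 distinct): (0,2) (0,3) (1,0) (1,1) (1,2) (2,1) (2,2) (2,3) (3,1) (3,3) (3,4) (4,1) (4,2) (4,3) (4,4)

Answer: 15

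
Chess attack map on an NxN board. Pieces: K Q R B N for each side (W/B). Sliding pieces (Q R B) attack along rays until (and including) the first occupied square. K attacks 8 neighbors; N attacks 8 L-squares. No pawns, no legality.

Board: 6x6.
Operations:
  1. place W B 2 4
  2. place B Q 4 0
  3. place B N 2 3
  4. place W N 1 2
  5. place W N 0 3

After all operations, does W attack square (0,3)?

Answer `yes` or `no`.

Answer: no

Derivation:
Op 1: place WB@(2,4)
Op 2: place BQ@(4,0)
Op 3: place BN@(2,3)
Op 4: place WN@(1,2)
Op 5: place WN@(0,3)
Per-piece attacks for W:
  WN@(0,3): attacks (1,5) (2,4) (1,1) (2,2)
  WN@(1,2): attacks (2,4) (3,3) (0,4) (2,0) (3,1) (0,0)
  WB@(2,4): attacks (3,5) (3,3) (4,2) (5,1) (1,5) (1,3) (0,2)
W attacks (0,3): no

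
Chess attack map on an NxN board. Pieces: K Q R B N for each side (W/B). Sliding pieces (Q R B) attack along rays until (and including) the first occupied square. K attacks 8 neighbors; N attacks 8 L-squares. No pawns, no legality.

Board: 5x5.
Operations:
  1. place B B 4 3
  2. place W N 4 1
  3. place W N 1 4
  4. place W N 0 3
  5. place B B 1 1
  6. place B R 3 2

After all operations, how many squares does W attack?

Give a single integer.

Answer: 6

Derivation:
Op 1: place BB@(4,3)
Op 2: place WN@(4,1)
Op 3: place WN@(1,4)
Op 4: place WN@(0,3)
Op 5: place BB@(1,1)
Op 6: place BR@(3,2)
Per-piece attacks for W:
  WN@(0,3): attacks (2,4) (1,1) (2,2)
  WN@(1,4): attacks (2,2) (3,3) (0,2)
  WN@(4,1): attacks (3,3) (2,2) (2,0)
Union (6 distinct): (0,2) (1,1) (2,0) (2,2) (2,4) (3,3)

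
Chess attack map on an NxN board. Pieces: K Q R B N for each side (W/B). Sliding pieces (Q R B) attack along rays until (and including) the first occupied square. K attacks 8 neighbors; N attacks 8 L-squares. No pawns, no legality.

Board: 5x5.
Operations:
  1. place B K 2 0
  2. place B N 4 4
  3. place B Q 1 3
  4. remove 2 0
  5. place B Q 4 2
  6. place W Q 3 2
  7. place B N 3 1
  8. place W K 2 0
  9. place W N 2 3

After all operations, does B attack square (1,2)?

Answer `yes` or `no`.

Op 1: place BK@(2,0)
Op 2: place BN@(4,4)
Op 3: place BQ@(1,3)
Op 4: remove (2,0)
Op 5: place BQ@(4,2)
Op 6: place WQ@(3,2)
Op 7: place BN@(3,1)
Op 8: place WK@(2,0)
Op 9: place WN@(2,3)
Per-piece attacks for B:
  BQ@(1,3): attacks (1,4) (1,2) (1,1) (1,0) (2,3) (0,3) (2,4) (2,2) (3,1) (0,4) (0,2) [ray(1,0) blocked at (2,3); ray(1,-1) blocked at (3,1)]
  BN@(3,1): attacks (4,3) (2,3) (1,2) (1,0)
  BQ@(4,2): attacks (4,3) (4,4) (4,1) (4,0) (3,2) (3,3) (2,4) (3,1) [ray(0,1) blocked at (4,4); ray(-1,0) blocked at (3,2); ray(-1,-1) blocked at (3,1)]
  BN@(4,4): attacks (3,2) (2,3)
B attacks (1,2): yes

Answer: yes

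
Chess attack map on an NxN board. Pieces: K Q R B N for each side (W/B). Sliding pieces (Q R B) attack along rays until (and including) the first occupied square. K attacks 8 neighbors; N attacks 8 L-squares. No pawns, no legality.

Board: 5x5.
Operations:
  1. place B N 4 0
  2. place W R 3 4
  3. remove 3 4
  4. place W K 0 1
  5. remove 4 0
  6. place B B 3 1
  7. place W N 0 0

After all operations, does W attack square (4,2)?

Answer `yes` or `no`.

Op 1: place BN@(4,0)
Op 2: place WR@(3,4)
Op 3: remove (3,4)
Op 4: place WK@(0,1)
Op 5: remove (4,0)
Op 6: place BB@(3,1)
Op 7: place WN@(0,0)
Per-piece attacks for W:
  WN@(0,0): attacks (1,2) (2,1)
  WK@(0,1): attacks (0,2) (0,0) (1,1) (1,2) (1,0)
W attacks (4,2): no

Answer: no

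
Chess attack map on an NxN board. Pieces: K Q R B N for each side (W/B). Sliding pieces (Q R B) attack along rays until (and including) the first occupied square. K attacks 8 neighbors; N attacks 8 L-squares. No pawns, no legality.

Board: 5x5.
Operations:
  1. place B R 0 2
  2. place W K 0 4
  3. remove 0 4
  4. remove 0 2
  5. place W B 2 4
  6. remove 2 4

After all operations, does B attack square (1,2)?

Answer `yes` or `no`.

Op 1: place BR@(0,2)
Op 2: place WK@(0,4)
Op 3: remove (0,4)
Op 4: remove (0,2)
Op 5: place WB@(2,4)
Op 6: remove (2,4)
Per-piece attacks for B:
B attacks (1,2): no

Answer: no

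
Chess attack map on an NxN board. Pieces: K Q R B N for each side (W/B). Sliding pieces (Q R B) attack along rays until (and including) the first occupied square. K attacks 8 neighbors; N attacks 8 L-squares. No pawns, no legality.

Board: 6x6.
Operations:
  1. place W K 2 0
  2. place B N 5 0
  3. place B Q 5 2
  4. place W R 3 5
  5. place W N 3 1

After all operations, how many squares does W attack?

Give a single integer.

Answer: 18

Derivation:
Op 1: place WK@(2,0)
Op 2: place BN@(5,0)
Op 3: place BQ@(5,2)
Op 4: place WR@(3,5)
Op 5: place WN@(3,1)
Per-piece attacks for W:
  WK@(2,0): attacks (2,1) (3,0) (1,0) (3,1) (1,1)
  WN@(3,1): attacks (4,3) (5,2) (2,3) (1,2) (5,0) (1,0)
  WR@(3,5): attacks (3,4) (3,3) (3,2) (3,1) (4,5) (5,5) (2,5) (1,5) (0,5) [ray(0,-1) blocked at (3,1)]
Union (18 distinct): (0,5) (1,0) (1,1) (1,2) (1,5) (2,1) (2,3) (2,5) (3,0) (3,1) (3,2) (3,3) (3,4) (4,3) (4,5) (5,0) (5,2) (5,5)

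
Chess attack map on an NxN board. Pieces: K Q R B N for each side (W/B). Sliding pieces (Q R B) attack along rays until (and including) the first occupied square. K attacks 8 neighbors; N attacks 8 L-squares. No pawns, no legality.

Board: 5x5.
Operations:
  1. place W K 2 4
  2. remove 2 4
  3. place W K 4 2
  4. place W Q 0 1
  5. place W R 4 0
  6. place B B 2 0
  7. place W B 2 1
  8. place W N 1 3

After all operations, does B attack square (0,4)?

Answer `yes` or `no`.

Answer: no

Derivation:
Op 1: place WK@(2,4)
Op 2: remove (2,4)
Op 3: place WK@(4,2)
Op 4: place WQ@(0,1)
Op 5: place WR@(4,0)
Op 6: place BB@(2,0)
Op 7: place WB@(2,1)
Op 8: place WN@(1,3)
Per-piece attacks for B:
  BB@(2,0): attacks (3,1) (4,2) (1,1) (0,2) [ray(1,1) blocked at (4,2)]
B attacks (0,4): no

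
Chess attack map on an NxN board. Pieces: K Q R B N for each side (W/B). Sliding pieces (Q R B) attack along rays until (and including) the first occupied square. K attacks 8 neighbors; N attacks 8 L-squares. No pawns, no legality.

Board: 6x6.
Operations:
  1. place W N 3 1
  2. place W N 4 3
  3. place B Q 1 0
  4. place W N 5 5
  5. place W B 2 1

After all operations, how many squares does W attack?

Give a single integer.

Op 1: place WN@(3,1)
Op 2: place WN@(4,3)
Op 3: place BQ@(1,0)
Op 4: place WN@(5,5)
Op 5: place WB@(2,1)
Per-piece attacks for W:
  WB@(2,1): attacks (3,2) (4,3) (3,0) (1,2) (0,3) (1,0) [ray(1,1) blocked at (4,3); ray(-1,-1) blocked at (1,0)]
  WN@(3,1): attacks (4,3) (5,2) (2,3) (1,2) (5,0) (1,0)
  WN@(4,3): attacks (5,5) (3,5) (2,4) (5,1) (3,1) (2,2)
  WN@(5,5): attacks (4,3) (3,4)
Union (16 distinct): (0,3) (1,0) (1,2) (2,2) (2,3) (2,4) (3,0) (3,1) (3,2) (3,4) (3,5) (4,3) (5,0) (5,1) (5,2) (5,5)

Answer: 16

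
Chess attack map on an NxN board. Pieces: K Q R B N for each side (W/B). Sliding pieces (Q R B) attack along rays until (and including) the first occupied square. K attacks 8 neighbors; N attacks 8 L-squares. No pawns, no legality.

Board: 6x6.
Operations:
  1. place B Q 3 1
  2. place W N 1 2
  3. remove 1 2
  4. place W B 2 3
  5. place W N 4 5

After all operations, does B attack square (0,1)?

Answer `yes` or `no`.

Op 1: place BQ@(3,1)
Op 2: place WN@(1,2)
Op 3: remove (1,2)
Op 4: place WB@(2,3)
Op 5: place WN@(4,5)
Per-piece attacks for B:
  BQ@(3,1): attacks (3,2) (3,3) (3,4) (3,5) (3,0) (4,1) (5,1) (2,1) (1,1) (0,1) (4,2) (5,3) (4,0) (2,2) (1,3) (0,4) (2,0)
B attacks (0,1): yes

Answer: yes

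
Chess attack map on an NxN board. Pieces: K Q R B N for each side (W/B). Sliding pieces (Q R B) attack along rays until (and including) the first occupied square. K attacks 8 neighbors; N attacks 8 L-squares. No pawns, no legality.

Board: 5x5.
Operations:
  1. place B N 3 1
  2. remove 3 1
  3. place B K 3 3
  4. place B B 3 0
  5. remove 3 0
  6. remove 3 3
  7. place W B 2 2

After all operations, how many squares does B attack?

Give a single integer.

Answer: 0

Derivation:
Op 1: place BN@(3,1)
Op 2: remove (3,1)
Op 3: place BK@(3,3)
Op 4: place BB@(3,0)
Op 5: remove (3,0)
Op 6: remove (3,3)
Op 7: place WB@(2,2)
Per-piece attacks for B:
Union (0 distinct): (none)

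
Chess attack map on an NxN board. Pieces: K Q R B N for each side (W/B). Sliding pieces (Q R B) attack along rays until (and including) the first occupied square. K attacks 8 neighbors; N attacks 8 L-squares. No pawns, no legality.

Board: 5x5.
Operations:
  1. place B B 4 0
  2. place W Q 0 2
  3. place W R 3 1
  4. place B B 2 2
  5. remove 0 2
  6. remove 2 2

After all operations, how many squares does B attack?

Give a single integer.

Answer: 1

Derivation:
Op 1: place BB@(4,0)
Op 2: place WQ@(0,2)
Op 3: place WR@(3,1)
Op 4: place BB@(2,2)
Op 5: remove (0,2)
Op 6: remove (2,2)
Per-piece attacks for B:
  BB@(4,0): attacks (3,1) [ray(-1,1) blocked at (3,1)]
Union (1 distinct): (3,1)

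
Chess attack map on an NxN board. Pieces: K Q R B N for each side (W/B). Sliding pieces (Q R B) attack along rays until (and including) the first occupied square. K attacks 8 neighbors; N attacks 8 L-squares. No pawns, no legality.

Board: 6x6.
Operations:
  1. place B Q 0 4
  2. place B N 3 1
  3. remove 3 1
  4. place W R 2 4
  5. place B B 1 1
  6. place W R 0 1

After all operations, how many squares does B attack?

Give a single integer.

Answer: 16

Derivation:
Op 1: place BQ@(0,4)
Op 2: place BN@(3,1)
Op 3: remove (3,1)
Op 4: place WR@(2,4)
Op 5: place BB@(1,1)
Op 6: place WR@(0,1)
Per-piece attacks for B:
  BQ@(0,4): attacks (0,5) (0,3) (0,2) (0,1) (1,4) (2,4) (1,5) (1,3) (2,2) (3,1) (4,0) [ray(0,-1) blocked at (0,1); ray(1,0) blocked at (2,4)]
  BB@(1,1): attacks (2,2) (3,3) (4,4) (5,5) (2,0) (0,2) (0,0)
Union (16 distinct): (0,0) (0,1) (0,2) (0,3) (0,5) (1,3) (1,4) (1,5) (2,0) (2,2) (2,4) (3,1) (3,3) (4,0) (4,4) (5,5)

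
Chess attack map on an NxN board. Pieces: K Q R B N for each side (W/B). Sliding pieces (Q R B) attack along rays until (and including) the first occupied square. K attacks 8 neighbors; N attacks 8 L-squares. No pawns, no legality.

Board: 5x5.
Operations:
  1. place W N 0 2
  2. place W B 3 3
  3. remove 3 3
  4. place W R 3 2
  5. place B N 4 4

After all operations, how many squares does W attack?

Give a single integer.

Answer: 12

Derivation:
Op 1: place WN@(0,2)
Op 2: place WB@(3,3)
Op 3: remove (3,3)
Op 4: place WR@(3,2)
Op 5: place BN@(4,4)
Per-piece attacks for W:
  WN@(0,2): attacks (1,4) (2,3) (1,0) (2,1)
  WR@(3,2): attacks (3,3) (3,4) (3,1) (3,0) (4,2) (2,2) (1,2) (0,2) [ray(-1,0) blocked at (0,2)]
Union (12 distinct): (0,2) (1,0) (1,2) (1,4) (2,1) (2,2) (2,3) (3,0) (3,1) (3,3) (3,4) (4,2)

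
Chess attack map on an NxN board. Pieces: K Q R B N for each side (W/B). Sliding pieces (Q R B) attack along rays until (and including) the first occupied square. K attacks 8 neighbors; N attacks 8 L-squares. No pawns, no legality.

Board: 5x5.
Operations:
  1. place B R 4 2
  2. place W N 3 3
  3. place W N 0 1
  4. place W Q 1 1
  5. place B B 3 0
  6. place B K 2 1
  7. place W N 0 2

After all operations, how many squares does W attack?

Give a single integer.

Op 1: place BR@(4,2)
Op 2: place WN@(3,3)
Op 3: place WN@(0,1)
Op 4: place WQ@(1,1)
Op 5: place BB@(3,0)
Op 6: place BK@(2,1)
Op 7: place WN@(0,2)
Per-piece attacks for W:
  WN@(0,1): attacks (1,3) (2,2) (2,0)
  WN@(0,2): attacks (1,4) (2,3) (1,0) (2,1)
  WQ@(1,1): attacks (1,2) (1,3) (1,4) (1,0) (2,1) (0,1) (2,2) (3,3) (2,0) (0,2) (0,0) [ray(1,0) blocked at (2,1); ray(-1,0) blocked at (0,1); ray(1,1) blocked at (3,3); ray(-1,1) blocked at (0,2)]
  WN@(3,3): attacks (1,4) (4,1) (2,1) (1,2)
Union (13 distinct): (0,0) (0,1) (0,2) (1,0) (1,2) (1,3) (1,4) (2,0) (2,1) (2,2) (2,3) (3,3) (4,1)

Answer: 13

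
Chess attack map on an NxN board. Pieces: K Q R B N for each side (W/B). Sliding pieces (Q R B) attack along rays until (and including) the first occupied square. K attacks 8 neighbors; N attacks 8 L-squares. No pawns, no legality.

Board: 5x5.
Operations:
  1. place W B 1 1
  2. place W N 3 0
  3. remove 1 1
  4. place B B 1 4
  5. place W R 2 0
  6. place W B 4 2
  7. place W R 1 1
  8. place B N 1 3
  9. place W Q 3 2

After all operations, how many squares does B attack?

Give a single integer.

Answer: 6

Derivation:
Op 1: place WB@(1,1)
Op 2: place WN@(3,0)
Op 3: remove (1,1)
Op 4: place BB@(1,4)
Op 5: place WR@(2,0)
Op 6: place WB@(4,2)
Op 7: place WR@(1,1)
Op 8: place BN@(1,3)
Op 9: place WQ@(3,2)
Per-piece attacks for B:
  BN@(1,3): attacks (3,4) (2,1) (3,2) (0,1)
  BB@(1,4): attacks (2,3) (3,2) (0,3) [ray(1,-1) blocked at (3,2)]
Union (6 distinct): (0,1) (0,3) (2,1) (2,3) (3,2) (3,4)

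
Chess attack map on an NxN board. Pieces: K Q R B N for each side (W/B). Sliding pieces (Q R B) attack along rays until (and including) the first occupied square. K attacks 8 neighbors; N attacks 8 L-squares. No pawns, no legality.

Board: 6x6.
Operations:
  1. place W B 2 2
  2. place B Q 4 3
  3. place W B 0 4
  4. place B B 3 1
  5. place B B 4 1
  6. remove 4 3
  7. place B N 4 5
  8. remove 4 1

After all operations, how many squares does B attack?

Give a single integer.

Answer: 7

Derivation:
Op 1: place WB@(2,2)
Op 2: place BQ@(4,3)
Op 3: place WB@(0,4)
Op 4: place BB@(3,1)
Op 5: place BB@(4,1)
Op 6: remove (4,3)
Op 7: place BN@(4,5)
Op 8: remove (4,1)
Per-piece attacks for B:
  BB@(3,1): attacks (4,2) (5,3) (4,0) (2,2) (2,0) [ray(-1,1) blocked at (2,2)]
  BN@(4,5): attacks (5,3) (3,3) (2,4)
Union (7 distinct): (2,0) (2,2) (2,4) (3,3) (4,0) (4,2) (5,3)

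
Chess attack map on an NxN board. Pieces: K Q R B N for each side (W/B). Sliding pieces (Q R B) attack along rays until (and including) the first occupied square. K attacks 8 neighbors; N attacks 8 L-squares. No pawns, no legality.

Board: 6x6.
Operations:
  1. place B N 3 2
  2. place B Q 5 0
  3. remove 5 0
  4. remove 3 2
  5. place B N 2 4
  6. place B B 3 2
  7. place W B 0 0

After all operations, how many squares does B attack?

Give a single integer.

Answer: 13

Derivation:
Op 1: place BN@(3,2)
Op 2: place BQ@(5,0)
Op 3: remove (5,0)
Op 4: remove (3,2)
Op 5: place BN@(2,4)
Op 6: place BB@(3,2)
Op 7: place WB@(0,0)
Per-piece attacks for B:
  BN@(2,4): attacks (4,5) (0,5) (3,2) (4,3) (1,2) (0,3)
  BB@(3,2): attacks (4,3) (5,4) (4,1) (5,0) (2,3) (1,4) (0,5) (2,1) (1,0)
Union (13 distinct): (0,3) (0,5) (1,0) (1,2) (1,4) (2,1) (2,3) (3,2) (4,1) (4,3) (4,5) (5,0) (5,4)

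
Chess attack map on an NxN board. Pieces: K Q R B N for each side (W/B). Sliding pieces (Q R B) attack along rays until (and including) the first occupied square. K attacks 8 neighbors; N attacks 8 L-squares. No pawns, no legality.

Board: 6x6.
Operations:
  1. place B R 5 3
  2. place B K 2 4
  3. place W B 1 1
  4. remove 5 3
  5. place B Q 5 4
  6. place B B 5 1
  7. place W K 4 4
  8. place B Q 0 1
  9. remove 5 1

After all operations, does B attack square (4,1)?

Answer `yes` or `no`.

Op 1: place BR@(5,3)
Op 2: place BK@(2,4)
Op 3: place WB@(1,1)
Op 4: remove (5,3)
Op 5: place BQ@(5,4)
Op 6: place BB@(5,1)
Op 7: place WK@(4,4)
Op 8: place BQ@(0,1)
Op 9: remove (5,1)
Per-piece attacks for B:
  BQ@(0,1): attacks (0,2) (0,3) (0,4) (0,5) (0,0) (1,1) (1,2) (2,3) (3,4) (4,5) (1,0) [ray(1,0) blocked at (1,1)]
  BK@(2,4): attacks (2,5) (2,3) (3,4) (1,4) (3,5) (3,3) (1,5) (1,3)
  BQ@(5,4): attacks (5,5) (5,3) (5,2) (5,1) (5,0) (4,4) (4,5) (4,3) (3,2) (2,1) (1,0) [ray(-1,0) blocked at (4,4)]
B attacks (4,1): no

Answer: no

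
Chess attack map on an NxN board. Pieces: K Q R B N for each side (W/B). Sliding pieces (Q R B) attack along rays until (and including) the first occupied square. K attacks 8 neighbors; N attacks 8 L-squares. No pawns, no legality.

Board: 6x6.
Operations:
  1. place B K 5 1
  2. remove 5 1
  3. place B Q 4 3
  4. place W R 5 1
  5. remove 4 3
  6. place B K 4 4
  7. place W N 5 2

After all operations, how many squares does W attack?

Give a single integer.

Answer: 10

Derivation:
Op 1: place BK@(5,1)
Op 2: remove (5,1)
Op 3: place BQ@(4,3)
Op 4: place WR@(5,1)
Op 5: remove (4,3)
Op 6: place BK@(4,4)
Op 7: place WN@(5,2)
Per-piece attacks for W:
  WR@(5,1): attacks (5,2) (5,0) (4,1) (3,1) (2,1) (1,1) (0,1) [ray(0,1) blocked at (5,2)]
  WN@(5,2): attacks (4,4) (3,3) (4,0) (3,1)
Union (10 distinct): (0,1) (1,1) (2,1) (3,1) (3,3) (4,0) (4,1) (4,4) (5,0) (5,2)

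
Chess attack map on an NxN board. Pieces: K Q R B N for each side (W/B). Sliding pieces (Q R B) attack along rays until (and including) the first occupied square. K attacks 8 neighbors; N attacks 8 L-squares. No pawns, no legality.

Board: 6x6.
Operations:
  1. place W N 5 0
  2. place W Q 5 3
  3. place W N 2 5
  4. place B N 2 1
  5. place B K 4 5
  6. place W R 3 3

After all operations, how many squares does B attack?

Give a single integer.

Answer: 11

Derivation:
Op 1: place WN@(5,0)
Op 2: place WQ@(5,3)
Op 3: place WN@(2,5)
Op 4: place BN@(2,1)
Op 5: place BK@(4,5)
Op 6: place WR@(3,3)
Per-piece attacks for B:
  BN@(2,1): attacks (3,3) (4,2) (1,3) (0,2) (4,0) (0,0)
  BK@(4,5): attacks (4,4) (5,5) (3,5) (5,4) (3,4)
Union (11 distinct): (0,0) (0,2) (1,3) (3,3) (3,4) (3,5) (4,0) (4,2) (4,4) (5,4) (5,5)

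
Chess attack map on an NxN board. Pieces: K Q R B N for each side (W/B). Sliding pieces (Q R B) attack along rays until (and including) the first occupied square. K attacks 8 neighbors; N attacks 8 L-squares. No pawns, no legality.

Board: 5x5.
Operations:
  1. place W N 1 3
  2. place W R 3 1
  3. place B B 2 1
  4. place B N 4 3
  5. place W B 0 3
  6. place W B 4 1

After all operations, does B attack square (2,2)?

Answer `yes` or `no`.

Answer: yes

Derivation:
Op 1: place WN@(1,3)
Op 2: place WR@(3,1)
Op 3: place BB@(2,1)
Op 4: place BN@(4,3)
Op 5: place WB@(0,3)
Op 6: place WB@(4,1)
Per-piece attacks for B:
  BB@(2,1): attacks (3,2) (4,3) (3,0) (1,2) (0,3) (1,0) [ray(1,1) blocked at (4,3); ray(-1,1) blocked at (0,3)]
  BN@(4,3): attacks (2,4) (3,1) (2,2)
B attacks (2,2): yes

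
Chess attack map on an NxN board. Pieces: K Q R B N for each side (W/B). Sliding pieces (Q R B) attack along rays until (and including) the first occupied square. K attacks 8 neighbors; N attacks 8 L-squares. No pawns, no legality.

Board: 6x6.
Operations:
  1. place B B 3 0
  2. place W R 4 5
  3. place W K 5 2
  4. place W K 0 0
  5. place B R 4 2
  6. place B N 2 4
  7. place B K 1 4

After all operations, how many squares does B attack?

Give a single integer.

Answer: 19

Derivation:
Op 1: place BB@(3,0)
Op 2: place WR@(4,5)
Op 3: place WK@(5,2)
Op 4: place WK@(0,0)
Op 5: place BR@(4,2)
Op 6: place BN@(2,4)
Op 7: place BK@(1,4)
Per-piece attacks for B:
  BK@(1,4): attacks (1,5) (1,3) (2,4) (0,4) (2,5) (2,3) (0,5) (0,3)
  BN@(2,4): attacks (4,5) (0,5) (3,2) (4,3) (1,2) (0,3)
  BB@(3,0): attacks (4,1) (5,2) (2,1) (1,2) (0,3) [ray(1,1) blocked at (5,2)]
  BR@(4,2): attacks (4,3) (4,4) (4,5) (4,1) (4,0) (5,2) (3,2) (2,2) (1,2) (0,2) [ray(0,1) blocked at (4,5); ray(1,0) blocked at (5,2)]
Union (19 distinct): (0,2) (0,3) (0,4) (0,5) (1,2) (1,3) (1,5) (2,1) (2,2) (2,3) (2,4) (2,5) (3,2) (4,0) (4,1) (4,3) (4,4) (4,5) (5,2)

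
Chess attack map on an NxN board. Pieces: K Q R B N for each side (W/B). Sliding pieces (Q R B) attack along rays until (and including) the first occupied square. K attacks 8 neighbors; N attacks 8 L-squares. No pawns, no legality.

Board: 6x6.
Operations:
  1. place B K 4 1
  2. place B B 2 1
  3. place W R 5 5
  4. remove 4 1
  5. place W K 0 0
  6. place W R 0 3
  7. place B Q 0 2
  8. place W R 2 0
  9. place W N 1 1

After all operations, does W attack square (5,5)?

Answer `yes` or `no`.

Op 1: place BK@(4,1)
Op 2: place BB@(2,1)
Op 3: place WR@(5,5)
Op 4: remove (4,1)
Op 5: place WK@(0,0)
Op 6: place WR@(0,3)
Op 7: place BQ@(0,2)
Op 8: place WR@(2,0)
Op 9: place WN@(1,1)
Per-piece attacks for W:
  WK@(0,0): attacks (0,1) (1,0) (1,1)
  WR@(0,3): attacks (0,4) (0,5) (0,2) (1,3) (2,3) (3,3) (4,3) (5,3) [ray(0,-1) blocked at (0,2)]
  WN@(1,1): attacks (2,3) (3,2) (0,3) (3,0)
  WR@(2,0): attacks (2,1) (3,0) (4,0) (5,0) (1,0) (0,0) [ray(0,1) blocked at (2,1); ray(-1,0) blocked at (0,0)]
  WR@(5,5): attacks (5,4) (5,3) (5,2) (5,1) (5,0) (4,5) (3,5) (2,5) (1,5) (0,5)
W attacks (5,5): no

Answer: no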